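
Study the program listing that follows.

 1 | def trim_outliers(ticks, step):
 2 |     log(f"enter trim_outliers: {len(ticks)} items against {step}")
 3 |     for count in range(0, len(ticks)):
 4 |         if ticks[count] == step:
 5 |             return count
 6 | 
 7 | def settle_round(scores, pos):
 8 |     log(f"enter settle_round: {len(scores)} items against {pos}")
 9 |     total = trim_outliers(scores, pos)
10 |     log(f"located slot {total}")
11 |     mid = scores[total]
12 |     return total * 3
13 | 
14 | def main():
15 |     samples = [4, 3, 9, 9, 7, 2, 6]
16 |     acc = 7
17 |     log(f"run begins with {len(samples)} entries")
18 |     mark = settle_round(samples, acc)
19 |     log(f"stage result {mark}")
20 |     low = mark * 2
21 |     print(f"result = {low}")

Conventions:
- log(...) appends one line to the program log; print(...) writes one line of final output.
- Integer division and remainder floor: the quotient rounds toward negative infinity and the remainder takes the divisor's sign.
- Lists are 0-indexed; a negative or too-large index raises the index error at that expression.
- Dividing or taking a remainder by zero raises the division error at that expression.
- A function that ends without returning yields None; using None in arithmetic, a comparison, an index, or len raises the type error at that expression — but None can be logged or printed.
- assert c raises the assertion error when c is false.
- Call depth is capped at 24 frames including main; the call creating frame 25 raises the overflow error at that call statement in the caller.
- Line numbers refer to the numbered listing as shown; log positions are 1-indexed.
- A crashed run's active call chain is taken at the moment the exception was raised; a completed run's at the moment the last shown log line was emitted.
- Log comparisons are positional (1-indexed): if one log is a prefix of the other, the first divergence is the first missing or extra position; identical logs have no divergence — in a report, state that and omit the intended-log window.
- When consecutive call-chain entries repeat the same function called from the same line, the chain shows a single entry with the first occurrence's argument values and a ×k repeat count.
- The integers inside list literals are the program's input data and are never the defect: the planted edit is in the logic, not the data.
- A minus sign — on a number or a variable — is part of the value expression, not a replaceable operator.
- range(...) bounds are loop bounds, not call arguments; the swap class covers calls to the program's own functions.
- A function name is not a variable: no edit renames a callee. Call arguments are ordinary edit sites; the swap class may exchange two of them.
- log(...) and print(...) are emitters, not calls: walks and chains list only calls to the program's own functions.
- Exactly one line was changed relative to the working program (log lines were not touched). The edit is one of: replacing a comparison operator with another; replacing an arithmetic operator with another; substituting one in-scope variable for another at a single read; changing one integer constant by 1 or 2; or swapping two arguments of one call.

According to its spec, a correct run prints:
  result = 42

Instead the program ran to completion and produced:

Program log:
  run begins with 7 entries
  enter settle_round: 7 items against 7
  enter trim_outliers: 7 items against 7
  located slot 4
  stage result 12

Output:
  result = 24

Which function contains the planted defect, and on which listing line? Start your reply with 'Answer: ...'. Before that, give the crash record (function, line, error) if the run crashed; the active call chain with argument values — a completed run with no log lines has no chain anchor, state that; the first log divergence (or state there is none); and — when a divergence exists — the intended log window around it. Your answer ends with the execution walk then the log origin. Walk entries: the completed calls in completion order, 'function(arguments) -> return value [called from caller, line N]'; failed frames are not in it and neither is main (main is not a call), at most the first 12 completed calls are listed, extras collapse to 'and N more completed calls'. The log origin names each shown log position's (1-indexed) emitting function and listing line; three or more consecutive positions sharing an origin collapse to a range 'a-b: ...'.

Answer: the defect is in settle_round at line 12.
Core observation: At log position 5 the runs split — shown 'stage result 12', but the working version logs 'stage result 21'.
Call chain: main.
First divergence: position 5 — the shown line 'stage result 12' should read 'stage result 21'.
Intended log window:
  3: enter trim_outliers: 7 items against 7
  4: located slot 4
  5: stage result 21
Execution walk:
  trim_outliers([4, 3, 9, 9, 7, 2, 6], 7) -> 4  [called from settle_round, line 9]
  settle_round([4, 3, 9, 9, 7, 2, 6], 7) -> 12  [called from main, line 18]
Log line origins:
  1 — main, line 17
  2 — settle_round, line 8
  3 — trim_outliers, line 2
  4 — settle_round, line 10
  5 — main, line 19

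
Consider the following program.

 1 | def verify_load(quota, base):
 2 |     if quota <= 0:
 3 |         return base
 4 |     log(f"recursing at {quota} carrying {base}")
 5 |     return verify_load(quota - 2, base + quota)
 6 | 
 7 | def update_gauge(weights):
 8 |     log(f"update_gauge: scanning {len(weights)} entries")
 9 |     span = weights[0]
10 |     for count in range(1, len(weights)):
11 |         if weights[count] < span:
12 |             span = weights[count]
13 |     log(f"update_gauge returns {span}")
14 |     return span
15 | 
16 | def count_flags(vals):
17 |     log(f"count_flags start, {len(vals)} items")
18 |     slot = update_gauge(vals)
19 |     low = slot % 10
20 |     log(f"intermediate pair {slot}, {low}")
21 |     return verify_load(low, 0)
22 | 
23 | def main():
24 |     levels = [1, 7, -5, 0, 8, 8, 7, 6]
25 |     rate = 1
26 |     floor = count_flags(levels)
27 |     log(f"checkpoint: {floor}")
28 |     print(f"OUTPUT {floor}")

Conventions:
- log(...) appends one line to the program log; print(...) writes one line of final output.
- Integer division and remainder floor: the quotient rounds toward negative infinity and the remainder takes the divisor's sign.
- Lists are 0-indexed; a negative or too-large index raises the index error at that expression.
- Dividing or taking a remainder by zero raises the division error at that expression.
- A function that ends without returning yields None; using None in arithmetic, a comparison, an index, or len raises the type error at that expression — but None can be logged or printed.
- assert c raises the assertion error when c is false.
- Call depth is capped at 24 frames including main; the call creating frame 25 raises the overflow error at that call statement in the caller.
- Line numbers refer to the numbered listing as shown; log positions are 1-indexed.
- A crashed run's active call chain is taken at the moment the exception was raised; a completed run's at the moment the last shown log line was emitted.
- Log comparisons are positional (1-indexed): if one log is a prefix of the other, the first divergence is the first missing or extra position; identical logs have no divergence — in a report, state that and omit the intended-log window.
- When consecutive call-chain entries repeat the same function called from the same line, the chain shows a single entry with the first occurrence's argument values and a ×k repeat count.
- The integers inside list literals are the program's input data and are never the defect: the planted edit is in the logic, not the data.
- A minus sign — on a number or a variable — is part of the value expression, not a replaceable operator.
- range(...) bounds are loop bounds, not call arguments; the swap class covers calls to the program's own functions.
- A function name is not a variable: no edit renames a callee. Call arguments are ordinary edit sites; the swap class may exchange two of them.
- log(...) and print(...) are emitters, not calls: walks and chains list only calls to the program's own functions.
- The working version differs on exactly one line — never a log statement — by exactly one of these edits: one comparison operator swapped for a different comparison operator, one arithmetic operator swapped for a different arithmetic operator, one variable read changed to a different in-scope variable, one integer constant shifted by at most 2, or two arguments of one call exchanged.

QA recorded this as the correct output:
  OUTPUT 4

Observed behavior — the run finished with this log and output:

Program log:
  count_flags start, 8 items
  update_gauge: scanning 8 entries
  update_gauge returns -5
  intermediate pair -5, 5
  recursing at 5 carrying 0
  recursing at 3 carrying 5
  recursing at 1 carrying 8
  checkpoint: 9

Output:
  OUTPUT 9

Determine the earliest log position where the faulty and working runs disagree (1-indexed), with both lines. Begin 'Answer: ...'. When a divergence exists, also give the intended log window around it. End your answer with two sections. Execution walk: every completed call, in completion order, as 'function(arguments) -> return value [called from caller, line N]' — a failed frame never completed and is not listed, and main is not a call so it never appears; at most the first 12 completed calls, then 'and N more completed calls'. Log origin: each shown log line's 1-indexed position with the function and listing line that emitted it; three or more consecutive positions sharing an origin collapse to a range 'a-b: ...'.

Answer: position 4 — the shown line 'intermediate pair -5, 5' should read 'intermediate pair -5, 3'.
Intended log window:
  2: update_gauge: scanning 8 entries
  3: update_gauge returns -5
  4: intermediate pair -5, 3
  5: recursing at 3 carrying 0
Execution walk:
  update_gauge([1, 7, -5, 0, 8, 8, 7, 6]) -> -5  [called from count_flags, line 18]
  verify_load(-1, 9) -> 9  [called from verify_load, line 5]
  verify_load(1, 8) -> 9  [called from verify_load, line 5]
  verify_load(3, 5) -> 9  [called from verify_load, line 5]
  verify_load(5, 0) -> 9  [called from count_flags, line 21]
  count_flags([1, 7, -5, 0, 8, 8, 7, 6]) -> 9  [called from main, line 26]
Log origins:
  1: logged in count_flags at line 17
  2: logged in update_gauge at line 8
  3: logged in update_gauge at line 13
  4: logged in count_flags at line 20
  5-7: logged in verify_load at line 4
  8: logged in main at line 27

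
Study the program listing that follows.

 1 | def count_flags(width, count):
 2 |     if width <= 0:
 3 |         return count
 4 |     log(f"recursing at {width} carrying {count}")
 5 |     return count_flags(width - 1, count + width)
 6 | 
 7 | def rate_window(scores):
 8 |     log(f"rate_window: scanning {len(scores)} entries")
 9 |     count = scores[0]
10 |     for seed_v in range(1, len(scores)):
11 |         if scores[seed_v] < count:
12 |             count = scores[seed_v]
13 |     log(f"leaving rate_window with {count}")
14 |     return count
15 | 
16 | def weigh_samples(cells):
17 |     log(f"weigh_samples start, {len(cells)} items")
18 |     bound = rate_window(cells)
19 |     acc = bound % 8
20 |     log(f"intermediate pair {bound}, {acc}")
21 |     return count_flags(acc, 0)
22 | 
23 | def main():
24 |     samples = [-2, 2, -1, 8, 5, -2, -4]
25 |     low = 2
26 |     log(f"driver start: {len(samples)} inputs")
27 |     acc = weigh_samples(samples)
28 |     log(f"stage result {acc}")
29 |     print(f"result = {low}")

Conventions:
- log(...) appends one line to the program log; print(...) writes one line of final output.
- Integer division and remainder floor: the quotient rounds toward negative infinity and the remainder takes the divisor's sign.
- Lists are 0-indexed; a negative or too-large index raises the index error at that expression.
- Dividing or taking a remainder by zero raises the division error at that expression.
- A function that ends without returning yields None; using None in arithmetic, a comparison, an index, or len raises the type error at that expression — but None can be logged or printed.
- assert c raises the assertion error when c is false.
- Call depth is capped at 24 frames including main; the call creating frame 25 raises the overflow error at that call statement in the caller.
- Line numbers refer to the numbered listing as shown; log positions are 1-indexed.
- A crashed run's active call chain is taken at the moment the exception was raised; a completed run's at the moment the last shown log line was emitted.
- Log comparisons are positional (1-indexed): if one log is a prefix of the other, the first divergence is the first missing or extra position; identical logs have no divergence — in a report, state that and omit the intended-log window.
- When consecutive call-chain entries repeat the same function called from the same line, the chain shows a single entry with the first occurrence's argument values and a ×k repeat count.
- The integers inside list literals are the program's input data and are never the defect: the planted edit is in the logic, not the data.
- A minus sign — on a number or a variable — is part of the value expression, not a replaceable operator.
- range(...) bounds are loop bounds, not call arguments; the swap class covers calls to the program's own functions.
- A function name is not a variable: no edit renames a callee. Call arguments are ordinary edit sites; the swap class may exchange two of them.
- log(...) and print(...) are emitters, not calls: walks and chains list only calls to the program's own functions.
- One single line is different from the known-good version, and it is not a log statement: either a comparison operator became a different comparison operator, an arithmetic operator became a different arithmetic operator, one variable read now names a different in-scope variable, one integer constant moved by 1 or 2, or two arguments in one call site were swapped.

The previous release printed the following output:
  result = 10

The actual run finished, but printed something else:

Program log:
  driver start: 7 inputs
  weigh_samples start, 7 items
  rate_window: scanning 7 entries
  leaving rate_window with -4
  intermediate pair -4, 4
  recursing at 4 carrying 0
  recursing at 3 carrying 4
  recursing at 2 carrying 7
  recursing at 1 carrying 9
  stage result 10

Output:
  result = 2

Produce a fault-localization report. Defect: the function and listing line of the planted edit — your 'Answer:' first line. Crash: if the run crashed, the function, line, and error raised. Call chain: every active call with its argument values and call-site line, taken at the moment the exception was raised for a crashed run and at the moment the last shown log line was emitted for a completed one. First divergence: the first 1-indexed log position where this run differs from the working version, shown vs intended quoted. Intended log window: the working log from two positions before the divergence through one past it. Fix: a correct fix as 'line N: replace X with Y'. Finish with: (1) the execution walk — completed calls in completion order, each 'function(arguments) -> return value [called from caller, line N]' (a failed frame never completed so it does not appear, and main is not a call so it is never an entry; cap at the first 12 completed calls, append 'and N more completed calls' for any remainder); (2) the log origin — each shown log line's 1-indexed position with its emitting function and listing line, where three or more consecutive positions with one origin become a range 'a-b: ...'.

Answer: the defect is in main at line 29.
Key observation: The logs agree in full; only the final output differs.
Call chain: main.
First divergence: none; the two logs match at every position.
Execution walk:
  rate_window([-2, 2, -1, 8, 5, -2, -4]) -> -4  [called from weigh_samples, line 18]
  count_flags(0, 10) -> 10  [called from count_flags, line 5]
  count_flags(1, 9) -> 10  [called from count_flags, line 5]
  count_flags(2, 7) -> 10  [called from count_flags, line 5]
  count_flags(3, 4) -> 10  [called from count_flags, line 5]
  count_flags(4, 0) -> 10  [called from weigh_samples, line 21]
  weigh_samples([-2, 2, -1, 8, 5, -2, -4]) -> 10  [called from main, line 27]
Log line origins:
  1: emitted by main (line 26)
  2: emitted by weigh_samples (line 17)
  3: emitted by rate_window (line 8)
  4: emitted by rate_window (line 13)
  5: emitted by weigh_samples (line 20)
  6-9: emitted by count_flags (line 4)
  10: emitted by main (line 28)
A correct fix: line 29: replace `low` with `acc`.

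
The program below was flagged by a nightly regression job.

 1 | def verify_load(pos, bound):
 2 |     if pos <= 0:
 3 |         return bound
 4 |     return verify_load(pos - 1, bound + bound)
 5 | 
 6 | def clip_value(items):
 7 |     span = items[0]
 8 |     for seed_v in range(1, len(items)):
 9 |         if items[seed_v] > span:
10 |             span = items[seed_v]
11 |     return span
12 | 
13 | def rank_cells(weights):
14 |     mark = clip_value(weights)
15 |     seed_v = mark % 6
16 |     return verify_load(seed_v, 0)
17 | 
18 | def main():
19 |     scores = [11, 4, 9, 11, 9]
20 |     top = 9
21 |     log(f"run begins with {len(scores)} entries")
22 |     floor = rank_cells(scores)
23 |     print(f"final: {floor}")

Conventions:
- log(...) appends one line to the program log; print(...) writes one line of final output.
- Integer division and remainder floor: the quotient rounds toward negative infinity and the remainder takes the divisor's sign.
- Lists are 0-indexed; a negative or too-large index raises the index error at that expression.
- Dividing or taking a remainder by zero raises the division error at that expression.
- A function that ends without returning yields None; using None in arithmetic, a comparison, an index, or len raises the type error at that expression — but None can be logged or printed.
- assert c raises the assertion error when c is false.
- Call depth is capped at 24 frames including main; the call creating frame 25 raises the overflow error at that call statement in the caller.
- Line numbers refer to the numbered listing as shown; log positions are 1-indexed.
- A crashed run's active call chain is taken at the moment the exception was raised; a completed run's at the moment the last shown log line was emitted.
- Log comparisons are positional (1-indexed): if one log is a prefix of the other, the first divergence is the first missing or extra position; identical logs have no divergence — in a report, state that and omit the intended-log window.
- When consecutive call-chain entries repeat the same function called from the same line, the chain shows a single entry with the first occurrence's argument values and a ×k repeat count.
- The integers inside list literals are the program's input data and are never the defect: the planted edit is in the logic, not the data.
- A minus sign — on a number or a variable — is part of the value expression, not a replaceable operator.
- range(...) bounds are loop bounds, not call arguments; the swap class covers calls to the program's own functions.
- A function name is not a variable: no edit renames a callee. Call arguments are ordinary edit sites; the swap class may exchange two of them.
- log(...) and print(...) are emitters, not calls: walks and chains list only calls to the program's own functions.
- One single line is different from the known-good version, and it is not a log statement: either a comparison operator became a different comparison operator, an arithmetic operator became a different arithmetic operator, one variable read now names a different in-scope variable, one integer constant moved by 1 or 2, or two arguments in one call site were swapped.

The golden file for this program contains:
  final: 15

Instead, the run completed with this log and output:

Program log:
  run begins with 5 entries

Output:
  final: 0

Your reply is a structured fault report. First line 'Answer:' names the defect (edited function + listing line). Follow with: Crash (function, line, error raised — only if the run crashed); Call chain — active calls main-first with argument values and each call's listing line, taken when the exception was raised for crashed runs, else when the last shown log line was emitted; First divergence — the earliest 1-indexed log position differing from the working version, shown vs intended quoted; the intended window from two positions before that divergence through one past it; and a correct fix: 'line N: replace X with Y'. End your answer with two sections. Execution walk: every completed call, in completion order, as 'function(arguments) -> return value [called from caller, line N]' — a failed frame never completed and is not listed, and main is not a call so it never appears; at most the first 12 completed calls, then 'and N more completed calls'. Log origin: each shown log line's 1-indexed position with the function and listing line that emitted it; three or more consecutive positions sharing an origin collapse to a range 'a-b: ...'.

Answer: the defect is in verify_load at line 4.
Key observation: The two runs log identically and part ways only at the printed values.
Call chain: main.
First divergence: none; the two logs match at every position.
Execution walk:
  clip_value([11, 4, 9, 11, 9]) -> 11  [called from rank_cells, line 14]
  verify_load(0, 0) -> 0  [called from verify_load, line 4]
  verify_load(1, 0) -> 0  [called from verify_load, line 4]
  verify_load(2, 0) -> 0  [called from verify_load, line 4]
  verify_load(3, 0) -> 0  [called from verify_load, line 4]
  verify_load(4, 0) -> 0  [called from verify_load, line 4]
  verify_load(5, 0) -> 0  [called from rank_cells, line 16]
  rank_cells([11, 4, 9, 11, 9]) -> 0  [called from main, line 22]
Log origin:
  1: emitted by main (line 21)
A correct fix: line 4: replace `bound + bound` with `bound + pos`.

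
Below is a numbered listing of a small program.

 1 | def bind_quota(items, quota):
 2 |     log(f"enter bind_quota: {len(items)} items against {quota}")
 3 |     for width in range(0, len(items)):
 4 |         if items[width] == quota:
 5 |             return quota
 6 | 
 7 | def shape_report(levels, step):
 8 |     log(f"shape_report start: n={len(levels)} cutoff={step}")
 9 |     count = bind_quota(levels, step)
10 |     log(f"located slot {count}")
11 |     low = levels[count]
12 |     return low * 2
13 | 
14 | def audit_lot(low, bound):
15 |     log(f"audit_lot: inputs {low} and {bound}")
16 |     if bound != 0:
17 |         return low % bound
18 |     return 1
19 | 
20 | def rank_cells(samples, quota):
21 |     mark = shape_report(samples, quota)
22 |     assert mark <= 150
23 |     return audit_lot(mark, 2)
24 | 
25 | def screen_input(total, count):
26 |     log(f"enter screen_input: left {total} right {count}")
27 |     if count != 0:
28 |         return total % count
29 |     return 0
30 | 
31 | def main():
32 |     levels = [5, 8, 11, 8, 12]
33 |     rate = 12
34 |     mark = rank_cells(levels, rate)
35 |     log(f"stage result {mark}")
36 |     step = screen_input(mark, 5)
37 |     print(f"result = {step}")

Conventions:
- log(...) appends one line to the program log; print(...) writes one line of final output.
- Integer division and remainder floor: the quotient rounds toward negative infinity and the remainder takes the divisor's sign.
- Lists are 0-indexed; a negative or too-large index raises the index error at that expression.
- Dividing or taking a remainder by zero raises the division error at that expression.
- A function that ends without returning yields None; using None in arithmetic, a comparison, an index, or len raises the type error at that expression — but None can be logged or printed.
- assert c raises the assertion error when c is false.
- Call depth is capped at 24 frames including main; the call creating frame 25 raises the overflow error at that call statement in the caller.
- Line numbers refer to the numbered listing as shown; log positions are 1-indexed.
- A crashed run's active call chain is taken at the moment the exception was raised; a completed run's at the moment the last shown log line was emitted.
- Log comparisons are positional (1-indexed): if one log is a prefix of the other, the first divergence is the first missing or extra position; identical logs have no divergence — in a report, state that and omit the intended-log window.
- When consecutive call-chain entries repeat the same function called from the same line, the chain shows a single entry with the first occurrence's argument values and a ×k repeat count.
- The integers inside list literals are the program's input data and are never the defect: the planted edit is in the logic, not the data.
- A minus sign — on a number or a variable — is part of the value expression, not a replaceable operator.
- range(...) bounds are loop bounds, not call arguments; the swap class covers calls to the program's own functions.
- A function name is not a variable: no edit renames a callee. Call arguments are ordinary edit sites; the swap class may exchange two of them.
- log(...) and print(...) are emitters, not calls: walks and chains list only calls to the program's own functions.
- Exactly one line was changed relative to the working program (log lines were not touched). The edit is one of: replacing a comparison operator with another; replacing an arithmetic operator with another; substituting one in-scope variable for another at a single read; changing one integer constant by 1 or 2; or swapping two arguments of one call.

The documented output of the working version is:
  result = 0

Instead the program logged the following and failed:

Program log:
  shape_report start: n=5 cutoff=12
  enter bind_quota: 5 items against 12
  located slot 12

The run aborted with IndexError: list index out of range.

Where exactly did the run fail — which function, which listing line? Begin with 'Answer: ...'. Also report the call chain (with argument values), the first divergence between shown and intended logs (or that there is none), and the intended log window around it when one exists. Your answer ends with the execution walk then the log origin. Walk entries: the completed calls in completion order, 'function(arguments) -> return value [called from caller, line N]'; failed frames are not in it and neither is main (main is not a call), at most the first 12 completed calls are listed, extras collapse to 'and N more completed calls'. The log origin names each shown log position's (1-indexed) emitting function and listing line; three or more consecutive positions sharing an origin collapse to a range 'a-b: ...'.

Answer: the error was raised in shape_report, line 11.
Core observation: Position 3 is the first bad log line: 'located slot 12' should read 'located slot 4'.
Call chain: main -> rank_cells([5, 8, 11, 8, 12], 12) (called at line 34) -> shape_report([5, 8, 11, 8, 12], 12) (called at line 21).
First divergence: at position 3 the run shows 'located slot 12' where the working version logs 'located slot 4'.
Intended log window:
  1: shape_report start: n=5 cutoff=12
  2: enter bind_quota: 5 items against 12
  3: located slot 4
  4: audit_lot: inputs 24 and 2
Execution walk:
  bind_quota([5, 8, 11, 8, 12], 12) -> 12  [called from shape_report, line 9]
Log line origins:
  1: emitted by shape_report (line 8)
  2: emitted by bind_quota (line 2)
  3: emitted by shape_report (line 10)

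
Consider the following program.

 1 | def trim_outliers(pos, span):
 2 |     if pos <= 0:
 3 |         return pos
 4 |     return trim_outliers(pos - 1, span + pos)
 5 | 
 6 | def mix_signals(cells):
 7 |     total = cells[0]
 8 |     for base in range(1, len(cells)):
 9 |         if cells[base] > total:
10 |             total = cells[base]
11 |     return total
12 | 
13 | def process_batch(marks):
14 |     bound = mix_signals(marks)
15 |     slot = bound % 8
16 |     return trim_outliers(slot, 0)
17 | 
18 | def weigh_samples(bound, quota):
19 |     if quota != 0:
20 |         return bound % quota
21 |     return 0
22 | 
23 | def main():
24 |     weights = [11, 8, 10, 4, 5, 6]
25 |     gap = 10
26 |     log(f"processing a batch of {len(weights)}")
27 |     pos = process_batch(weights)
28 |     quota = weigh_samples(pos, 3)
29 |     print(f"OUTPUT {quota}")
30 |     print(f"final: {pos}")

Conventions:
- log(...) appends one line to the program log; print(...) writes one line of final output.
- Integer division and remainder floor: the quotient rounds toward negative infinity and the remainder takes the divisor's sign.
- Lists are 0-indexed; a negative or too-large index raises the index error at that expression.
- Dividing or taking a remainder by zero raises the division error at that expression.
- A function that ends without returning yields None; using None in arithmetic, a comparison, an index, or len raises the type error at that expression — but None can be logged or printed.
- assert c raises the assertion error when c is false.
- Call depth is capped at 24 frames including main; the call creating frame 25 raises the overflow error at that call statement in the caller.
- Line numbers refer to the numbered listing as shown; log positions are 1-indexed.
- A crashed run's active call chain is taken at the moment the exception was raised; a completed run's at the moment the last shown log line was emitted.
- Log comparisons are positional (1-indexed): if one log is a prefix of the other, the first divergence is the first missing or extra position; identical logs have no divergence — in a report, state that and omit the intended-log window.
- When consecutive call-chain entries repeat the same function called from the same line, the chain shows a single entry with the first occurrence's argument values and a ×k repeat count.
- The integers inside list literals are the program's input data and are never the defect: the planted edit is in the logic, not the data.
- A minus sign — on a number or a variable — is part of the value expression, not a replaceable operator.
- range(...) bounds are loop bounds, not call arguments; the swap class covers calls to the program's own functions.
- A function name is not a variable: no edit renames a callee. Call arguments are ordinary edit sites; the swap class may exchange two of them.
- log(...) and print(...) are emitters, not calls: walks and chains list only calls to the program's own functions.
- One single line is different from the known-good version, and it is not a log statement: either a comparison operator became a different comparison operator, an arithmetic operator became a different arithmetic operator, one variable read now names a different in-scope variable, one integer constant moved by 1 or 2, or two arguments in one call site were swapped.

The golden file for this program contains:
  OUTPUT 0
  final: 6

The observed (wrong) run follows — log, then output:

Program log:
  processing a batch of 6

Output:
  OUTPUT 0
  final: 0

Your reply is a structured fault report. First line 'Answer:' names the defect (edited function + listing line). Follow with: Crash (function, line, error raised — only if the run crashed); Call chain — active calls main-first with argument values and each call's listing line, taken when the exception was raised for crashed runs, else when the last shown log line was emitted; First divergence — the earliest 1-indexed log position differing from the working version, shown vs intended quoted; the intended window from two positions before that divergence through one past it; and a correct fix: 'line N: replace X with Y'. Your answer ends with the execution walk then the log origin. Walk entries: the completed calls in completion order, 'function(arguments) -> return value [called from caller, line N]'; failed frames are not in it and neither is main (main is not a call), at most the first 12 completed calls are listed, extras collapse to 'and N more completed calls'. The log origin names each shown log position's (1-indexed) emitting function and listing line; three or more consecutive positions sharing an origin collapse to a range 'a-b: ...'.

Answer: the defect is in trim_outliers at line 3.
Key observation: Nothing in the log betrays the bug — only the output does.
Call chain: main.
First divergence: none — the logs agree in full.
Execution walk:
  mix_signals([11, 8, 10, 4, 5, 6]) -> 11  [called from process_batch, line 14]
  trim_outliers(0, 6) -> 0  [called from trim_outliers, line 4]
  trim_outliers(1, 5) -> 0  [called from trim_outliers, line 4]
  trim_outliers(2, 3) -> 0  [called from trim_outliers, line 4]
  trim_outliers(3, 0) -> 0  [called from process_batch, line 16]
  process_batch([11, 8, 10, 4, 5, 6]) -> 0  [called from main, line 27]
  weigh_samples(0, 3) -> 0  [called from main, line 28]
Log line origins:
  1: logged in main at line 26
A correct fix: line 3: replace `pos` with `span`.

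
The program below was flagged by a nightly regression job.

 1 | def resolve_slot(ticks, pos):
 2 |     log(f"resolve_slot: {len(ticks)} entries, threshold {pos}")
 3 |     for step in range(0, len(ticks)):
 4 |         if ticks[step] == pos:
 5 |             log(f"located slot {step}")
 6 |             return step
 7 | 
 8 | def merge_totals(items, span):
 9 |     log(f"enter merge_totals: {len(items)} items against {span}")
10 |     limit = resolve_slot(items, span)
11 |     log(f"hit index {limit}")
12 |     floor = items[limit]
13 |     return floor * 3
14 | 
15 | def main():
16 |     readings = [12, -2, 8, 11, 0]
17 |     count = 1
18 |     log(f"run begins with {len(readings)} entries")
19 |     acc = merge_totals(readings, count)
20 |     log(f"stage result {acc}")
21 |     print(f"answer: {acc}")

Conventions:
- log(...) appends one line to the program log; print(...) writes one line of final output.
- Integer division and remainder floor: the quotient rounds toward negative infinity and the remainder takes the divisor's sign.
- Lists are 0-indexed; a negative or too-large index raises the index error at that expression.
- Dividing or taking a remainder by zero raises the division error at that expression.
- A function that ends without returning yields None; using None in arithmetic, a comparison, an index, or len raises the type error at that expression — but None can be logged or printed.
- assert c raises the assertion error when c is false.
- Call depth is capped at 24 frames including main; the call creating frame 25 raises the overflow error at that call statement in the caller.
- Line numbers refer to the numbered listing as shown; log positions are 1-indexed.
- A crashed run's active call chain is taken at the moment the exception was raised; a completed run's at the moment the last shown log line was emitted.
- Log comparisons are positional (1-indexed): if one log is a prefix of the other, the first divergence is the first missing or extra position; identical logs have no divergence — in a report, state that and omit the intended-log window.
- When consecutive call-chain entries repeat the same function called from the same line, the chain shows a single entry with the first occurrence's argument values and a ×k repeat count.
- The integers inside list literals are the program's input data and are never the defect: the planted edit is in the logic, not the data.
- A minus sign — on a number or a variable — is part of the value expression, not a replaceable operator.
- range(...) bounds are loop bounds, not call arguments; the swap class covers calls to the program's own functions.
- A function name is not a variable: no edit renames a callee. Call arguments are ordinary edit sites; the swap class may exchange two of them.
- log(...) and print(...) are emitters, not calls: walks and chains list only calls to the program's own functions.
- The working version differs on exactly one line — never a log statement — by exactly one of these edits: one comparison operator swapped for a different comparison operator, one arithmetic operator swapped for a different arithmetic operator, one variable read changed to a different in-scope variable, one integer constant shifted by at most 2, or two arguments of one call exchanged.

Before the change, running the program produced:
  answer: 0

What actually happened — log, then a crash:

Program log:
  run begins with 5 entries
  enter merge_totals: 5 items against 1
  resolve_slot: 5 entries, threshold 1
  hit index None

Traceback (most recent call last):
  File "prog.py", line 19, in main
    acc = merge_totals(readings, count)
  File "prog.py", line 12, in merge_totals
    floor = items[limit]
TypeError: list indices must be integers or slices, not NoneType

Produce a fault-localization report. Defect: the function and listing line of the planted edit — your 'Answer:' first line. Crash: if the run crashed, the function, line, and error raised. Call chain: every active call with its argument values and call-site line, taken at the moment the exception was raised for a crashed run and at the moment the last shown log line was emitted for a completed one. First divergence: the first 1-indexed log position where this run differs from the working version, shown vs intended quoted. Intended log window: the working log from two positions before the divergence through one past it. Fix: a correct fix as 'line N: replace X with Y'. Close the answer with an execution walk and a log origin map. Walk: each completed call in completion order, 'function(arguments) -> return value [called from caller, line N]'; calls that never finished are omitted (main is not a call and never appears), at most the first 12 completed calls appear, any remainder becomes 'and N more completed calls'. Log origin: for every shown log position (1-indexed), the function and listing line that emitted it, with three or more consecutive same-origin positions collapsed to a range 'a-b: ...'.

Answer: the defect is in main at line 17.
Core observation: At log position 2 the runs split — shown 'enter merge_totals: 5 items against 1', but the working version logs 'enter merge_totals: 5 items against 0'.
Crash: merge_totals, line 12, TypeError.
Call chain: main -> merge_totals([12, -2, 8, 11, 0], 1) (called at line 19).
First divergence: at position 2 the run shows 'enter merge_totals: 5 items against 1' where the working version logs 'enter merge_totals: 5 items against 0'.
Intended log window:
  1: run begins with 5 entries
  2: enter merge_totals: 5 items against 0
  3: resolve_slot: 5 entries, threshold 0
Execution walk:
  resolve_slot([12, -2, 8, 11, 0], 1) -> None  [called from merge_totals, line 10]
Log origin:
  1: logged in main at line 18
  2: logged in merge_totals at line 9
  3: logged in resolve_slot at line 2
  4: logged in merge_totals at line 11
A correct fix: line 17: replace `1` with `0`.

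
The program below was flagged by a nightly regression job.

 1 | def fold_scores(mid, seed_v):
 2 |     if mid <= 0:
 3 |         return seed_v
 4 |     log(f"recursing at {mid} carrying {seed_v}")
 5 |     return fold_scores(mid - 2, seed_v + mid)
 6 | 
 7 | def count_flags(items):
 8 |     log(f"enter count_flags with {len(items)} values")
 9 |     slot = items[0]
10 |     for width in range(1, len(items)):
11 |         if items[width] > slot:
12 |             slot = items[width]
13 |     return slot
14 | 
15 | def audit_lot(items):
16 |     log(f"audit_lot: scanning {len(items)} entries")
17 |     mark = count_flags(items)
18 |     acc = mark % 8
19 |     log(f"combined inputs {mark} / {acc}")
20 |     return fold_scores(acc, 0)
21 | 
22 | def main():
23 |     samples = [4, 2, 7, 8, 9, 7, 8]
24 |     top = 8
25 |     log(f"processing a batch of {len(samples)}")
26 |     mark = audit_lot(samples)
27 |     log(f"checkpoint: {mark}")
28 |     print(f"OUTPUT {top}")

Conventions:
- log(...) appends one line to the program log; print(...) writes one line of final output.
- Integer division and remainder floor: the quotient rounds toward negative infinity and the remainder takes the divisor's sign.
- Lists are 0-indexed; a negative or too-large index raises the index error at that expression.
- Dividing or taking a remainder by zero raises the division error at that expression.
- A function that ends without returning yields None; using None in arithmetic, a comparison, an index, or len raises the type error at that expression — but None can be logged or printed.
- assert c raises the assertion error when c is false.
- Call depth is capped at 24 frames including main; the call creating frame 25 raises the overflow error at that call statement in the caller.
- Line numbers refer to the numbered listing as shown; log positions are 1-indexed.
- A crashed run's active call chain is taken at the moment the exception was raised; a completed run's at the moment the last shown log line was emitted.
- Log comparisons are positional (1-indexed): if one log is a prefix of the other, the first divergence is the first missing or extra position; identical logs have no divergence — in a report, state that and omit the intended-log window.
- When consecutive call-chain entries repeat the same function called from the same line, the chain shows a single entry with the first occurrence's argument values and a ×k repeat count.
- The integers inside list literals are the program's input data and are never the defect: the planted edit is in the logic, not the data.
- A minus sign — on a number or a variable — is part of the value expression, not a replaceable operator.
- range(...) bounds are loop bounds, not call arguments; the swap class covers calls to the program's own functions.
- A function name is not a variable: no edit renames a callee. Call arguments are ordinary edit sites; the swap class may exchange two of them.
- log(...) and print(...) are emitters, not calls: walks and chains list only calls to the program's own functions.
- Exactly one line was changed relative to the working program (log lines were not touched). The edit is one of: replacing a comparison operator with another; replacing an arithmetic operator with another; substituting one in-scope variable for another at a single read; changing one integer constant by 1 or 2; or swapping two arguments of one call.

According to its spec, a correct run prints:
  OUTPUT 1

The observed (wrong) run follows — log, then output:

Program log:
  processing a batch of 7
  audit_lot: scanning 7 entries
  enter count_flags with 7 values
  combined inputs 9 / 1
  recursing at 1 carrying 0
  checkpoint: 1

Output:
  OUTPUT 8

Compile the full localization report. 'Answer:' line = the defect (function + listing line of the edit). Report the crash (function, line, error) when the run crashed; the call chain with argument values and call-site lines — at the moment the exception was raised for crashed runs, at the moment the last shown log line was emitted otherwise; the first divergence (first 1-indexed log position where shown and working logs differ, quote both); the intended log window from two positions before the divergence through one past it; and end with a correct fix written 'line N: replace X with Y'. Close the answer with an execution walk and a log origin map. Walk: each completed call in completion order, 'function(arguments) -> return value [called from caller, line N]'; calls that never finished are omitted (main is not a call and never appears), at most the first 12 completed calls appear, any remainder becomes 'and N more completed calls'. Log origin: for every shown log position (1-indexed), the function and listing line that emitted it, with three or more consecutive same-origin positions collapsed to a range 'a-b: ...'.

Answer: the defect is in main at line 28.
Key observation: No log line changed; the fault shows up purely in the output.
Call chain: main.
First divergence: none; the two logs match at every position.
Execution walk:
  count_flags([4, 2, 7, 8, 9, 7, 8]) -> 9  [called from audit_lot, line 17]
  fold_scores(-1, 1) -> 1  [called from fold_scores, line 5]
  fold_scores(1, 0) -> 1  [called from audit_lot, line 20]
  audit_lot([4, 2, 7, 8, 9, 7, 8]) -> 1  [called from main, line 26]
Log line origins:
  1: emitted by main (line 25)
  2: emitted by audit_lot (line 16)
  3: emitted by count_flags (line 8)
  4: emitted by audit_lot (line 19)
  5: emitted by fold_scores (line 4)
  6: emitted by main (line 27)
A correct fix: line 28: replace `top` with `mark`.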